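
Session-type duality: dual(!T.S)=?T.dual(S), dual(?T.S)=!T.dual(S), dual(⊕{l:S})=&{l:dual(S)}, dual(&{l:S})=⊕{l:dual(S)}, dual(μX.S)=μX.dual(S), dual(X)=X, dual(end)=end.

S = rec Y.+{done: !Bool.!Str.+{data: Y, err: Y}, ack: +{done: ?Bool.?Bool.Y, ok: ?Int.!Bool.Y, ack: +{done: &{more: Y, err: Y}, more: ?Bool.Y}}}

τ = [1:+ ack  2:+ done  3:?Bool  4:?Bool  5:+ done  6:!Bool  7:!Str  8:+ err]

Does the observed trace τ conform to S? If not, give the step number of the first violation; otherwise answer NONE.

step 1: + ack  ✓  cont: +{done: ?Bool.?Bool.rec Y.…, ok: ?Int.!Bool.rec Y.…, ack: +{done: &{more: rec Y.…, err: rec Y.…}, more: ?Bool.rec Y.…}}
step 2: + done  ✓  cont: ?Bool.?Bool.rec Y.…
step 3: ?Bool  ✓  cont: ?Bool.rec Y.…
step 4: ?Bool  ✓  cont: rec Y.…
step 5: + done  ✓  cont: !Bool.!Str.+{data: rec Y.…, err: rec Y.…}
step 6: !Bool  ✓  cont: !Str.+{data: rec Y.…, err: rec Y.…}
step 7: !Str  ✓  cont: +{data: rec Y.…, err: rec Y.…}
step 8: + err  ✓  cont: rec Y.…
trace exhausted — no violation

NONE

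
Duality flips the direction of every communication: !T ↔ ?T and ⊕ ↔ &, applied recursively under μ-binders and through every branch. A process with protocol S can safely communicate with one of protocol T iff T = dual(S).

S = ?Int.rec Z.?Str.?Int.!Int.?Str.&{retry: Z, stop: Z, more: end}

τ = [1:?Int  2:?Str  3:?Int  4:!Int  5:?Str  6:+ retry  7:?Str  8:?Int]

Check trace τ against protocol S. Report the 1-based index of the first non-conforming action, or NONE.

6

[1] ?Int  match  now at rec Z.…
[2] ?Str  match  now at ?Int.!Int.?Str.&{retry: rec Z.…, stop: rec Z.…, more: end}
[3] ?Int  match  now at !Int.?Str.&{retry: rec Z.…, stop: rec Z.…, more: end}
[4] !Int  match  now at ?Str.&{retry: rec Z.…, stop: rec Z.…, more: end}
[5] ?Str  match  now at &{retry: rec Z.…, stop: rec Z.…, more: end}
[6] got + retry, protocol expects & retry or & stop or & more  ✗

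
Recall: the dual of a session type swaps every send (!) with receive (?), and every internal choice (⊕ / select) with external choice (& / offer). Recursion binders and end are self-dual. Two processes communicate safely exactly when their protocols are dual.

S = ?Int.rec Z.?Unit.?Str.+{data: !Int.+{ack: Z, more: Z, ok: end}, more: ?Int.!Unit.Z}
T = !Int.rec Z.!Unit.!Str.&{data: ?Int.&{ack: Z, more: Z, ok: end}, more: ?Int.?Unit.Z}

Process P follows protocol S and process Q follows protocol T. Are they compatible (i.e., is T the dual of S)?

?Int ‖ !Int  match
  rec Z ‖ rec Z  match (μ self-dual)
    ?Unit ‖ !Unit  match
      ?Str ‖ !Str  match
        +{data,more} ‖ &{data,more}  match labels match
          [data]
            !Int ‖ ?Int  match
              +{ack,more,ok} ‖ &{ack,more,ok}  match labels match
                [ack]
                  Z ‖ Z  match
                [more]
                  Z ‖ Z  match
                [ok]
                  end ‖ end  match
          [more]
            ?Int ‖ ?Int  ✗ same direction on both sides — not dual

NO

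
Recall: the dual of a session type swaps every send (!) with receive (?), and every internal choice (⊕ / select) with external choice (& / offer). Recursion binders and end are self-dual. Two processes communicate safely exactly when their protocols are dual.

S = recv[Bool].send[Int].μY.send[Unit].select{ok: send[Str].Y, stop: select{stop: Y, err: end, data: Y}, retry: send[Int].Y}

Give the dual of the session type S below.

send[Bool].recv[Int].μY.recv[Unit].offer{ok: recv[Str].Y, stop: offer{stop: Y, err: end, data: Y}, retry: recv[Int].Y}

recv[Bool] = send[Bool]
  send[Int] = recv[Int]
    μY = μY  (binder kept)
      send[Unit] = recv[Unit]
        select{ok,stop,retry} = offer{ok,stop,retry}  (select→offer)
          case ok:
            send[Str] = recv[Str]
              dual(Y) = Y
          case stop:
            select{stop,err,data} = offer{stop,err,data}  (select→offer)
              case stop:
                dual(Y) = Y
              case err:
                dual(end) = end
              case data:
                dual(Y) = Y
          case retry:
            send[Int] = recv[Int]
              dual(Y) = Y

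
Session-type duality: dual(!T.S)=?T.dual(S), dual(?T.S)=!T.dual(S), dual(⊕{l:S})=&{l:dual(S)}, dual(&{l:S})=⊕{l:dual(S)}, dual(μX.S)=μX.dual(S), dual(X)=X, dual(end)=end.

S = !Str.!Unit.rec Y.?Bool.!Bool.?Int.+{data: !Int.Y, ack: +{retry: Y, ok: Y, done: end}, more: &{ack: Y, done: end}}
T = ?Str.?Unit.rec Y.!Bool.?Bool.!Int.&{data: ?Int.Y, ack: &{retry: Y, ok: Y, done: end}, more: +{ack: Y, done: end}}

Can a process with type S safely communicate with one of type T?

!Str | ?Str  ✓
  !Unit | ?Unit  ✓
    rec Y | rec Y  ✓ (binder kept)
      ?Bool | !Bool  ✓
        !Bool | ?Bool  ✓
          ?Int | !Int  ✓
            +{data,ack,more} | &{data,ack,more}  ✓ same labels
              • data:
                !Int | ?Int  ✓
                  Y | Y  ✓
              • ack:
                +{retry,ok,done} | &{retry,ok,done}  ✓ same labels
                  • retry:
                    Y | Y  ✓
                  • ok:
                    Y | Y  ✓
                  • done:
                    end | end  ✓
              • more:
                &{ack,done} | +{ack,done}  ✓ same labels
                  • ack:
                    Y | Y  ✓
                  • done:
                    end | end  ✓

YES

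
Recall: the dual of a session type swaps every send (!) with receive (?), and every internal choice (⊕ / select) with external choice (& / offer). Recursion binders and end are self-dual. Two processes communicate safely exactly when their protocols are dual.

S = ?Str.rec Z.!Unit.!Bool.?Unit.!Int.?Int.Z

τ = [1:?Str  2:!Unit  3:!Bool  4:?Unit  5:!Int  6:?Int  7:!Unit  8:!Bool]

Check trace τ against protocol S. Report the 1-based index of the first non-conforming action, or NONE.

[1] ?Str  ✓  residual = rec Z.…
[2] !Unit  ✓  residual = !Bool.?Unit.!Int.?Int.rec Z.…
[3] !Bool  ✓  residual = ?Unit.!Int.?Int.rec Z.…
[4] ?Unit  ✓  residual = !Int.?Int.rec Z.…
[5] !Int  ✓  residual = ?Int.rec Z.…
[6] ?Int  ✓  residual = rec Z.…
[7] !Unit  ✓  residual = !Bool.?Unit.!Int.?Int.rec Z.…
[8] !Bool  ✓  residual = ?Unit.!Int.?Int.rec Z.…
all 8 steps conform

NONE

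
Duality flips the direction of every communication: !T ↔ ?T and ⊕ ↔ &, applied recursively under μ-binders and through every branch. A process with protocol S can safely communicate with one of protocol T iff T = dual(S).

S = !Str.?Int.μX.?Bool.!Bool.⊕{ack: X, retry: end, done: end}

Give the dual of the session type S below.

!Str → ?Str
  ?Int → !Int
    μX → μX  (rec unchanged)
      ?Bool → !Bool
        !Bool → ?Bool
          ⊕{ack,retry,done} → &{ack,retry,done}  (select→offer)
            case ack:
              X self-dual
            case retry:
              end self-dual
            case done:
              end self-dual

?Str.!Int.μX.!Bool.?Bool.&{ack: X, retry: end, done: end}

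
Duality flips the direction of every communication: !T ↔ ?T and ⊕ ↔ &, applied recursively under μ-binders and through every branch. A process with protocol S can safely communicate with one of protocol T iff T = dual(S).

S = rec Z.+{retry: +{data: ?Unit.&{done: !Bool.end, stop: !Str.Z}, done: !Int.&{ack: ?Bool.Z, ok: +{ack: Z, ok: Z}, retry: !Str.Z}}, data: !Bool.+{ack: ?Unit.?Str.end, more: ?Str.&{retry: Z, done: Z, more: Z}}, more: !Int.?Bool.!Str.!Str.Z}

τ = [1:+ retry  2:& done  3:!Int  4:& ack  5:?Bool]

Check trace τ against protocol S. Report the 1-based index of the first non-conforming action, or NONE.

@1 + retry  ok  residual = +{data: ?Unit.&{done: !Bool.end, stop: !Str.rec Z.…}, done: !Int.&{ack: ?Bool.rec Z.…, ok: +{ack: rec Z.…, ok: rec Z.…}, retry: !Str.rec Z.…}}
@2 got & done, protocol expects + data or + done  ✗

2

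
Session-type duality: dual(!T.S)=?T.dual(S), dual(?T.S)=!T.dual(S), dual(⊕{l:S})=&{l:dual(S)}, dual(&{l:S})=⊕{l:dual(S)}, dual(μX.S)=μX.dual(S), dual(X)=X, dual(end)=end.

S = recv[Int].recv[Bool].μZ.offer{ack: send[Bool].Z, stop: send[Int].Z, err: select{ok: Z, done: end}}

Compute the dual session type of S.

send[Int].send[Bool].μZ.select{ack: recv[Bool].Z, stop: recv[Int].Z, err: offer{ok: Z, done: end}}

recv[Int] → send[Int]
  recv[Bool] → send[Bool]
    μZ → μZ  (binder kept)
      offer{ack,stop,err} → select{ack,stop,err}  (&→⊕)
        • ack:
          send[Bool] → recv[Bool]
            Z ↦ Z
        • stop:
          send[Int] → recv[Int]
            Z ↦ Z
        • err:
          select{ok,done} → offer{ok,done}  (⊕→&)
            • ok:
              Z ↦ Z
            • done:
              end ↦ end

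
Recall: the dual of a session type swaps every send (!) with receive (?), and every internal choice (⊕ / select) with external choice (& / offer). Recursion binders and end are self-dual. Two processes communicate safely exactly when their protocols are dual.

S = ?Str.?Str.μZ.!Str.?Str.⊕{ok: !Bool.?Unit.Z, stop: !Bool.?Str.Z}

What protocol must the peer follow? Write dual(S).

!Str.!Str.μZ.?Str.!Str.&{ok: ?Bool.!Unit.Z, stop: ?Bool.!Str.Z}

?Str ↦ !Str
  ?Str ↦ !Str
    μZ ↦ μZ  (μ self-dual)
      !Str ↦ ?Str
        ?Str ↦ !Str
          ⊕{ok,stop} ↦ &{ok,stop}  (internal→external)
            [ok]
              !Bool ↦ ?Bool
                ?Unit ↦ !Unit
                  Z ↦ Z
            [stop]
              !Bool ↦ ?Bool
                ?Str ↦ !Str
                  Z ↦ Z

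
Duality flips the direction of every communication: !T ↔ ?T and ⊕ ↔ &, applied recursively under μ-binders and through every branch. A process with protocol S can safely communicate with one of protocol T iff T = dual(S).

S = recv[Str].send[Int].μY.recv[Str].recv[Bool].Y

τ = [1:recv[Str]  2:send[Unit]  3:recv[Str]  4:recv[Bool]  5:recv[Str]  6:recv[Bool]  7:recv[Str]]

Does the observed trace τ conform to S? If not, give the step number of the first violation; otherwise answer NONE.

[1] recv[Str]  match  cont: send[Int].μY.…
[2] got send[Unit], protocol expects send[Int]  ✗

2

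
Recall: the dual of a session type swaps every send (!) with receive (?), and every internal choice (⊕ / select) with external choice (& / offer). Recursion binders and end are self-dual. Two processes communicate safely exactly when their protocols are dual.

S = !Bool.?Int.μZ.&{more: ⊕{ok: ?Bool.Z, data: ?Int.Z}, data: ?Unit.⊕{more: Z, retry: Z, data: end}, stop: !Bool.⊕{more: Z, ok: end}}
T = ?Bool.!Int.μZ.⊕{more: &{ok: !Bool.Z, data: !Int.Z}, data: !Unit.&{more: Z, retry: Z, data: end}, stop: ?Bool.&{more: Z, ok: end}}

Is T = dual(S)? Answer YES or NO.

!Bool vs ?Bool  ok
  ?Int vs !Int  ok
    μZ vs μZ  ok (binder kept)
      &{more,data,stop} vs ⊕{more,data,stop}  ok same labels
        case more:
          ⊕{ok,data} vs &{ok,data}  ok same labels
            case ok:
              ?Bool vs !Bool  ok
                Z vs Z  ok
            case data:
              ?Int vs !Int  ok
                Z vs Z  ok
        case data:
          ?Unit vs !Unit  ok
            ⊕{more,retry,data} vs &{more,retry,data}  ok same labels
              case more:
                Z vs Z  ok
              case retry:
                Z vs Z  ok
              case data:
                end vs end  ok
        case stop:
          !Bool vs ?Bool  ok
            ⊕{more,ok} vs &{more,ok}  ok same labels
              case more:
                Z vs Z  ok
              case ok:
                end vs end  ok

YES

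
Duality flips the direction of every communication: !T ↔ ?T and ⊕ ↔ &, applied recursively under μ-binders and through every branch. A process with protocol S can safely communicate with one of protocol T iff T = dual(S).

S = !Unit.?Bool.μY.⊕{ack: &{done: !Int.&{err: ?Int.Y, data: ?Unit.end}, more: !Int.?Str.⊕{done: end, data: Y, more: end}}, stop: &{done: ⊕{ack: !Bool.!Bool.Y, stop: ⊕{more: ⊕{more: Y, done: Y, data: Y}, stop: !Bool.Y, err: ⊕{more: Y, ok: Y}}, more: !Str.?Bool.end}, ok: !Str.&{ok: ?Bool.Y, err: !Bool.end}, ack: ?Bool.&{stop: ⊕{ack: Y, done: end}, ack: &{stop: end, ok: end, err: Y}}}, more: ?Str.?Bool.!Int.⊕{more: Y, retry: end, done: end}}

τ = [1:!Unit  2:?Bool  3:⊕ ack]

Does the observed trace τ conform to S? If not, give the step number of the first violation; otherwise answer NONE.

NONE

@1 !Unit  ok  now at ?Bool.μY.…
@2 ?Bool  ok  now at μY.…
@3 ⊕ ack  ok  now at &{done: !Int.&{err: ?Int.μY.…, data: ?Unit.end}, more: !Int.?Str.⊕{done: end, data: μY.…, more: end}}
all 3 steps conform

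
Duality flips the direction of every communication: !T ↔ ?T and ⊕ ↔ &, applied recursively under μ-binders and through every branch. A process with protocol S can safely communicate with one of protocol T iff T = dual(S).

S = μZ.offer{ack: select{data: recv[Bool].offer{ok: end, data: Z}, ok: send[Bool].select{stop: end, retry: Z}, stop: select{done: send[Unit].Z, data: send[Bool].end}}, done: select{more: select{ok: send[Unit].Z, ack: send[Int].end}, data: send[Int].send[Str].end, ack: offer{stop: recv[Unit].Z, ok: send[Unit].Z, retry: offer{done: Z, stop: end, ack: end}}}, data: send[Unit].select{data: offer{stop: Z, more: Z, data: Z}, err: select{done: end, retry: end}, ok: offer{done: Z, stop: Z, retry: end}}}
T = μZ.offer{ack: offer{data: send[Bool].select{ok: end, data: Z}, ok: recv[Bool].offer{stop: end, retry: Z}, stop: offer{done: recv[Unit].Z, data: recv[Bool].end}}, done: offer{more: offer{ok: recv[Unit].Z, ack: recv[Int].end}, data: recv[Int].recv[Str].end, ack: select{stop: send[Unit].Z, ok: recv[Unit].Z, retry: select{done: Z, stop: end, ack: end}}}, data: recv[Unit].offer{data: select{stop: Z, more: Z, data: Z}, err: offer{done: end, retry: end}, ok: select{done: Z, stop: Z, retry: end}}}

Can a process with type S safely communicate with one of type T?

NO

μZ | μZ  ok (binder kept)
  offer{ack,done,data} | offer{ack,done,data}  ✗ choice polarity not flipped — not dual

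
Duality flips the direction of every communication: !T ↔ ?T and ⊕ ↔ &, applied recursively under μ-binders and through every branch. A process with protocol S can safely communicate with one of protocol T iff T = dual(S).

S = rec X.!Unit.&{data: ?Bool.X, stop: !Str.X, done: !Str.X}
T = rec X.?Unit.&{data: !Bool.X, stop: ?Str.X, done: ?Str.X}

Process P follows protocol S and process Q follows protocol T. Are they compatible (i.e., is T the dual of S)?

NO

rec X | rec X  ok (rec unchanged)
  !Unit | ?Unit  ok
    &{data,stop,done} | &{data,stop,done}  ✗ choice polarity not flipped — not dual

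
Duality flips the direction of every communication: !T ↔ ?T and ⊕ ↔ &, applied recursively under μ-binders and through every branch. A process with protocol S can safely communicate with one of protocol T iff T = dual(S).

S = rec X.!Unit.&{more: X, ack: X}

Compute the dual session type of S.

rec X → rec X  (μ self-dual)
  !Unit → ?Unit
    &{more,ack} → +{more,ack}  (external→internal)
      case more:
        dual(X) = X
      case ack:
        dual(X) = X

rec X.?Unit.+{more: X, ack: X}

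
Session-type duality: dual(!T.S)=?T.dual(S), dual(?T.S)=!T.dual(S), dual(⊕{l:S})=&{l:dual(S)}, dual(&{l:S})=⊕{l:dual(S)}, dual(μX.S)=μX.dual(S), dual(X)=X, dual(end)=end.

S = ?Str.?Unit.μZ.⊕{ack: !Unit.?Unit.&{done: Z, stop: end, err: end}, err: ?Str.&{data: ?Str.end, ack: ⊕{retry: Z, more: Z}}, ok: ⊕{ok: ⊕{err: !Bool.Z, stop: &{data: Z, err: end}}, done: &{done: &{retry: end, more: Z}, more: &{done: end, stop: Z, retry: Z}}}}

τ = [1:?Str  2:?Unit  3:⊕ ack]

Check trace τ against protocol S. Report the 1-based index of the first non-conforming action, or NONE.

NONE

[1] ?Str  ok  state: ?Unit.μZ.…
[2] ?Unit  ok  state: μZ.…
[3] ⊕ ack  ok  state: !Unit.?Unit.&{done: μZ.…, stop: end, err: end}
τ conforms to S (length 3)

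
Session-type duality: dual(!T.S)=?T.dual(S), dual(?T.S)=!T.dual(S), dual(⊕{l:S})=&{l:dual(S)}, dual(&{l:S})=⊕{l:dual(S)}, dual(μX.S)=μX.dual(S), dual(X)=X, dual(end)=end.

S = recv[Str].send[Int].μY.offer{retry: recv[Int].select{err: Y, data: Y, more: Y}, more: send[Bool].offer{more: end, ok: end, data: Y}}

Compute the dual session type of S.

recv[Str] = send[Str]
  send[Int] = recv[Int]
    μY = μY  (rec unchanged)
      offer{retry,more} = select{retry,more}  (offer→select)
        case retry:
          recv[Int] = send[Int]
            select{err,data,more} = offer{err,data,more}  (internal→external)
              case err:
                dual(Y) = Y
              case data:
                dual(Y) = Y
              case more:
                dual(Y) = Y
        case more:
          send[Bool] = recv[Bool]
            offer{more,ok,data} = select{more,ok,data}  (offer→select)
              case more:
                dual(end) = end
              case ok:
                dual(end) = end
              case data:
                dual(Y) = Y

send[Str].recv[Int].μY.select{retry: send[Int].offer{err: Y, data: Y, more: Y}, more: recv[Bool].select{more: end, ok: end, data: Y}}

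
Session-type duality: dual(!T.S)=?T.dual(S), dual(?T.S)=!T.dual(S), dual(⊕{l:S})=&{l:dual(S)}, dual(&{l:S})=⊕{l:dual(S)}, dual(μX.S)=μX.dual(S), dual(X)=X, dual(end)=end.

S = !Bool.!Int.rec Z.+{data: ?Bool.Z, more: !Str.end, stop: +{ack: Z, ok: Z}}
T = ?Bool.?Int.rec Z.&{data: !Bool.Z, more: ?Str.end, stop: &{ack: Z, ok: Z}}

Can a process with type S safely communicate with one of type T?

!Bool | ?Bool  ✓
  !Int | ?Int  ✓
    rec Z | rec Z  ✓ (rec unchanged)
      +{data,more,stop} | &{data,more,stop}  ✓ label sets agree
        [data]
          ?Bool | !Bool  ✓
            Z | Z  ✓
        [more]
          !Str | ?Str  ✓
            end | end  ✓
        [stop]
          +{ack,ok} | &{ack,ok}  ✓ label sets agree
            [ack]
              Z | Z  ✓
            [ok]
              Z | Z  ✓

YES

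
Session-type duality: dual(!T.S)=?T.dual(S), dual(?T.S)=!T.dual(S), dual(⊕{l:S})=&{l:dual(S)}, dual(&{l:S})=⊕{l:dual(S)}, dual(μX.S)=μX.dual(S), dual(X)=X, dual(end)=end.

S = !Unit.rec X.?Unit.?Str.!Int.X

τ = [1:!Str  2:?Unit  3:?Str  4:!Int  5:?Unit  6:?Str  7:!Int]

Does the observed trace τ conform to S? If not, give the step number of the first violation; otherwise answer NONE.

@1 got !Str, protocol expects !Unit  ✗

1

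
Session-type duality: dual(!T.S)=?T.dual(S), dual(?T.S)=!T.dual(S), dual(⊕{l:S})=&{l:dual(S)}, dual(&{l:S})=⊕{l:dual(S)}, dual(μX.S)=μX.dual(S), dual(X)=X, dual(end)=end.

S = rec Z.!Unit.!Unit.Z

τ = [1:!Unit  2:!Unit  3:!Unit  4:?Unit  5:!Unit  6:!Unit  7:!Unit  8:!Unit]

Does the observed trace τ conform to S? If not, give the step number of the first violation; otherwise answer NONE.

@1 !Unit  ✓  state: !Unit.rec Z.…
@2 !Unit  ✓  state: rec Z.…
@3 !Unit  ✓  state: !Unit.rec Z.…
@4 got ?Unit, protocol expects !Unit  ✗

4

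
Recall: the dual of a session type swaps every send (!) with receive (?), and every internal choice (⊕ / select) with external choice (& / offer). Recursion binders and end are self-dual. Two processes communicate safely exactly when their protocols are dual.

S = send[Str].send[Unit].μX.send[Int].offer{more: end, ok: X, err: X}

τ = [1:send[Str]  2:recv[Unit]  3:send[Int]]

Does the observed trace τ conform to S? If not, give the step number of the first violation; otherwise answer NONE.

[1] send[Str]  ok  cont: send[Unit].μX.…
[2] got recv[Unit], protocol expects send[Unit]  ✗

2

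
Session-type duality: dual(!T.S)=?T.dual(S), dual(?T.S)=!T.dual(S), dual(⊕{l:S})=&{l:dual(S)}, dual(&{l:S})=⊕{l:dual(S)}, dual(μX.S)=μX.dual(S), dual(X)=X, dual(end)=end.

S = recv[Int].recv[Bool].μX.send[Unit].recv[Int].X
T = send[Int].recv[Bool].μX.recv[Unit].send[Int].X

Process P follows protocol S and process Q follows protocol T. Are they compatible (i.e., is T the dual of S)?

recv[Int] ‖ send[Int]  match
  recv[Bool] ‖ recv[Bool]  ✗ same direction on both sides — not dual

NO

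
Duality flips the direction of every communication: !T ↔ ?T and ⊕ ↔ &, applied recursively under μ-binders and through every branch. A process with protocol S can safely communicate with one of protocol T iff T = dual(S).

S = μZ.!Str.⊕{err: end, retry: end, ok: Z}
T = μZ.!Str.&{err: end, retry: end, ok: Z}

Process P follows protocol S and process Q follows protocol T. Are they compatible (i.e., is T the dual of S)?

NO

μZ vs μZ  ✓ (binder kept)
  !Str vs !Str  ✗ same direction on both sides — not dual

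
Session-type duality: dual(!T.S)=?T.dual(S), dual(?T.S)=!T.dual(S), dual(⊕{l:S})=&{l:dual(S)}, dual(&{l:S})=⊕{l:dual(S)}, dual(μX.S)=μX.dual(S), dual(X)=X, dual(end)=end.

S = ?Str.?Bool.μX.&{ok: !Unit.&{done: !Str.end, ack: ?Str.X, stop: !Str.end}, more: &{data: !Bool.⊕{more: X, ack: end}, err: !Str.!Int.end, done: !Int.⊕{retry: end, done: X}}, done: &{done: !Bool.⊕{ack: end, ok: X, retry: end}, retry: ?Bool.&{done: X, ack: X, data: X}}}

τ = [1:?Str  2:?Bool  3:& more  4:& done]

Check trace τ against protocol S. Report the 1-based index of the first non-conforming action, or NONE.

NONE

[1] ?Str  match  now at ?Bool.μX.…
[2] ?Bool  match  now at μX.…
[3] & more  match  now at &{data: !Bool.⊕{more: μX.…, ack: end}, err: !Str.!Int.end, done: !Int.⊕{retry: end, done: μX.…}}
[4] & done  match  now at !Int.⊕{retry: end, done: μX.…}
trace exhausted — no violation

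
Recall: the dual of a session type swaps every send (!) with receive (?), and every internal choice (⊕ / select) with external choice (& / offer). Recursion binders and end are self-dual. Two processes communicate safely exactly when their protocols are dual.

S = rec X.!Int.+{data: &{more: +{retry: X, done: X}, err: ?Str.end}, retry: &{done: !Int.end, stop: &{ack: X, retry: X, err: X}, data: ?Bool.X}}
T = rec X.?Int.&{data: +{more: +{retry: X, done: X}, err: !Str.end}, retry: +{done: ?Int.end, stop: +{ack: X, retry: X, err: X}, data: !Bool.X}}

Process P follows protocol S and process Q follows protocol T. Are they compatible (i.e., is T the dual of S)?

rec X | rec X  ✓ (binder kept)
  !Int | ?Int  ✓
    +{data,retry} | &{data,retry}  ✓ same labels
      • data:
        &{more,err} | +{more,err}  ✓ same labels
          • more:
            +{retry,done} | +{retry,done}  ✗ choice polarity not flipped — not dual

NO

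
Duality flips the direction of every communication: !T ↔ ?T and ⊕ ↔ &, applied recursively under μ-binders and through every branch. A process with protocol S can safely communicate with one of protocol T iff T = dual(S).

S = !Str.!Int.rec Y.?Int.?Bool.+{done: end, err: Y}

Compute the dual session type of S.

?Str.?Int.rec Y.!Int.!Bool.&{done: end, err: Y}

!Str → ?Str
  !Int → ?Int
    rec Y → rec Y  (rec unchanged)
      ?Int → !Int
        ?Bool → !Bool
          +{done,err} → &{done,err}  (⊕→&)
            • done:
              end self-dual
            • err:
              Y self-dual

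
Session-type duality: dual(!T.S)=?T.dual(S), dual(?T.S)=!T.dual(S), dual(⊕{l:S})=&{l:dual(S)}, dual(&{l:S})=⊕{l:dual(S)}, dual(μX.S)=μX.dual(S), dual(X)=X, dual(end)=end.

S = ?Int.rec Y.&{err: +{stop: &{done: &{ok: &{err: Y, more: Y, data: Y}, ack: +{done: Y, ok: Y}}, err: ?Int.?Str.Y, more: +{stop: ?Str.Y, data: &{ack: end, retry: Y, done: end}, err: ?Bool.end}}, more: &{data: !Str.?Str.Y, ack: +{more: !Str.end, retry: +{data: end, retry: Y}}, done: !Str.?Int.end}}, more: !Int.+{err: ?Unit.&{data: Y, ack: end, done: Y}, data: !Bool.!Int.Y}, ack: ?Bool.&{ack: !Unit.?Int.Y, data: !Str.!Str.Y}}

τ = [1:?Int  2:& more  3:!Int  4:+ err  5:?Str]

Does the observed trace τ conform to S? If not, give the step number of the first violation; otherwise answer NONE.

@1 ?Int  ✓  residual = rec Y.…
@2 & more  ✓  residual = !Int.+{err: ?Unit.&{data: rec Y.…, ack: end, done: rec Y.…}, data: !Bool.!Int.rec Y.…}
@3 !Int  ✓  residual = +{err: ?Unit.&{data: rec Y.…, ack: end, done: rec Y.…}, data: !Bool.!Int.rec Y.…}
@4 + err  ✓  residual = ?Unit.&{data: rec Y.…, ack: end, done: rec Y.…}
@5 got ?Str, protocol expects ?Unit  ✗

5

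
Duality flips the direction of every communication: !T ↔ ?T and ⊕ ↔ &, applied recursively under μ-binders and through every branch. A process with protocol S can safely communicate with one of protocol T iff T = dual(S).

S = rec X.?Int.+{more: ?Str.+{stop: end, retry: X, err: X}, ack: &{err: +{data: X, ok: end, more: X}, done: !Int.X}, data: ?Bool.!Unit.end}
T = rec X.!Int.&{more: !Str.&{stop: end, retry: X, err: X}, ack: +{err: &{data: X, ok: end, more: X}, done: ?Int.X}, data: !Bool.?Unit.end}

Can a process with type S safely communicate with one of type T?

rec X ‖ rec X  ✓ (μ self-dual)
  ?Int ‖ !Int  ✓
    +{more,ack,data} ‖ &{more,ack,data}  ✓ labels match
      • more:
        ?Str ‖ !Str  ✓
          +{stop,retry,err} ‖ &{stop,retry,err}  ✓ labels match
            • stop:
              end ‖ end  ✓
            • retry:
              X ‖ X  ✓
            • err:
              X ‖ X  ✓
      • ack:
        &{err,done} ‖ +{err,done}  ✓ labels match
          • err:
            +{data,ok,more} ‖ &{data,ok,more}  ✓ labels match
              • data:
                X ‖ X  ✓
              • ok:
                end ‖ end  ✓
              • more:
                X ‖ X  ✓
          • done:
            !Int ‖ ?Int  ✓
              X ‖ X  ✓
      • data:
        ?Bool ‖ !Bool  ✓
          !Unit ‖ ?Unit  ✓
            end ‖ end  ✓

YES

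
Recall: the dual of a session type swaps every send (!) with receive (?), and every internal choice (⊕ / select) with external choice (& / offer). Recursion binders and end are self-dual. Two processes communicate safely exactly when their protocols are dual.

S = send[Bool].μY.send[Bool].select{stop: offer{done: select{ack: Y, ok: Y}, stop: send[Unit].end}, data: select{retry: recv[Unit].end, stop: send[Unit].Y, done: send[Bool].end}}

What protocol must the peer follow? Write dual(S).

send[Bool] → recv[Bool]
  μY → μY  (rec unchanged)
    send[Bool] → recv[Bool]
      select{stop,data} → offer{stop,data}  (⊕→&)
        [stop]
          offer{done,stop} → select{done,stop}  (external→internal)
            [done]
              select{ack,ok} → offer{ack,ok}  (⊕→&)
                [ack]
                  dual(Y) = Y
                [ok]
                  dual(Y) = Y
            [stop]
              send[Unit] → recv[Unit]
                dual(end) = end
        [data]
          select{retry,stop,done} → offer{retry,stop,done}  (⊕→&)
            [retry]
              recv[Unit] → send[Unit]
                dual(end) = end
            [stop]
              send[Unit] → recv[Unit]
                dual(Y) = Y
            [done]
              send[Bool] → recv[Bool]
                dual(end) = end

recv[Bool].μY.recv[Bool].offer{stop: select{done: offer{ack: Y, ok: Y}, stop: recv[Unit].end}, data: offer{retry: send[Unit].end, stop: recv[Unit].Y, done: recv[Bool].end}}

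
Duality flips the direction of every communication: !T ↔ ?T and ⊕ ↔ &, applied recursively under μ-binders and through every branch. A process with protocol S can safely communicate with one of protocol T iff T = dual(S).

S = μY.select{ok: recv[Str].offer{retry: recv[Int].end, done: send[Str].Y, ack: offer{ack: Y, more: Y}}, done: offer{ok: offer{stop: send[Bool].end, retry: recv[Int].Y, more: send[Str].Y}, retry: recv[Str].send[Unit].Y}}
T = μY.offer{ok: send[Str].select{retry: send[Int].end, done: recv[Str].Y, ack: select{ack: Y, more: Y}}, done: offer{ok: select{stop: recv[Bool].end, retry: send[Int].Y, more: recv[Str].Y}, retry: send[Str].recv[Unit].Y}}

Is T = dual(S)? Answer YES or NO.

μY | μY  ✓ (binder kept)
  select{ok,done} | offer{ok,done}  ✓ label sets agree
    • ok:
      recv[Str] | send[Str]  ✓
        offer{retry,done,ack} | select{retry,done,ack}  ✓ label sets agree
          • retry:
            recv[Int] | send[Int]  ✓
              end | end  ✓
          • done:
            send[Str] | recv[Str]  ✓
              Y | Y  ✓
          • ack:
            offer{ack,more} | select{ack,more}  ✓ label sets agree
              • ack:
                Y | Y  ✓
              • more:
                Y | Y  ✓
    • done:
      offer{ok,retry} | offer{ok,retry}  ✗ choice polarity not flipped — not dual

NO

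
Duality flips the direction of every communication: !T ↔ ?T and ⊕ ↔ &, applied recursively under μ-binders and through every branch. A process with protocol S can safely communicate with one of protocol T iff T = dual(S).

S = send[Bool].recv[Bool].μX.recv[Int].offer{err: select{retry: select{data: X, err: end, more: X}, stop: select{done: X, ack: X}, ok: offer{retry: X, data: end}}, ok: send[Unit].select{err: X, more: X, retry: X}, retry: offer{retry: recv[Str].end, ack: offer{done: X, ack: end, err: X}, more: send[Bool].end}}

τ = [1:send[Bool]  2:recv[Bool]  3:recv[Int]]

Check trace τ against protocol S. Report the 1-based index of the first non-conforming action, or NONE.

NONE

@1 send[Bool]  match  now at recv[Bool].μX.…
@2 recv[Bool]  match  now at μX.…
@3 recv[Int]  match  now at offer{err: select{retry: select{data: μX.…, err: end, more: μX.…}, stop: select{done: μX.…, ack: μX.…}, ok: offer{retry: μX.…, data: end}}, ok: send[Unit].select{err: μX.…, more: μX.…, retry: μX.…}, retry: offer{retry: recv[Str].end, ack: offer{done: μX.…, ack: end, err: μX.…}, more: send[Bool].end}}
trace exhausted — no violation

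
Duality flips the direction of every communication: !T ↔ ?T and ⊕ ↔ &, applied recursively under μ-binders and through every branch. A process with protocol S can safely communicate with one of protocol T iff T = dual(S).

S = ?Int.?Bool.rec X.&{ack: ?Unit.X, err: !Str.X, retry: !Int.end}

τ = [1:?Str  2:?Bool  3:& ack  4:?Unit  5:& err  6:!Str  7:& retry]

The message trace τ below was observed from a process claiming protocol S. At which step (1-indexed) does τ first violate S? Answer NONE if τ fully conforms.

@1 got ?Str, protocol expects ?Int  ✗

1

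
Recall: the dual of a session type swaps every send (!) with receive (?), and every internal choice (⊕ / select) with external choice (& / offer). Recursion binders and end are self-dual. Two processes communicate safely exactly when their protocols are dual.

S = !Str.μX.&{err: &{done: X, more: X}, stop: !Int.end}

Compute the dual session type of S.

!Str ↦ ?Str
  μX ↦ μX  (rec unchanged)
    &{err,stop} ↦ ⊕{err,stop}  (offer→select)
      [err]
        &{done,more} ↦ ⊕{done,more}  (offer→select)
          [done]
            X self-dual
          [more]
            X self-dual
      [stop]
        !Int ↦ ?Int
          end self-dual

?Str.μX.⊕{err: ⊕{done: X, more: X}, stop: ?Int.end}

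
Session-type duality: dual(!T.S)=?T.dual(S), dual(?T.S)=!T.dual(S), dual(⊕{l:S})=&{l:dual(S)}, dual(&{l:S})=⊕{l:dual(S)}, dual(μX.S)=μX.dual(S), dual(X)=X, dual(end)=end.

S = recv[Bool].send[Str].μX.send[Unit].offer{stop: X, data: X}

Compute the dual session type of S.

recv[Bool] → send[Bool]
  send[Str] → recv[Str]
    μX → μX  (μ self-dual)
      send[Unit] → recv[Unit]
        offer{stop,data} → select{stop,data}  (&→⊕)
          [stop]
            dual(X) = X
          [data]
            dual(X) = X

send[Bool].recv[Str].μX.recv[Unit].select{stop: X, data: X}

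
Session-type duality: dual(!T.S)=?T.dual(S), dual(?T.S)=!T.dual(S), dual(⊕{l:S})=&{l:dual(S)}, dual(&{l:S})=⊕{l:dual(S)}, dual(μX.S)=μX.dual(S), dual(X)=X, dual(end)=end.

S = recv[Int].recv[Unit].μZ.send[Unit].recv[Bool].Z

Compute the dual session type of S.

recv[Int] → send[Int]
  recv[Unit] → send[Unit]
    μZ → μZ  (μ self-dual)
      send[Unit] → recv[Unit]
        recv[Bool] → send[Bool]
          Z ↦ Z

send[Int].send[Unit].μZ.recv[Unit].send[Bool].Z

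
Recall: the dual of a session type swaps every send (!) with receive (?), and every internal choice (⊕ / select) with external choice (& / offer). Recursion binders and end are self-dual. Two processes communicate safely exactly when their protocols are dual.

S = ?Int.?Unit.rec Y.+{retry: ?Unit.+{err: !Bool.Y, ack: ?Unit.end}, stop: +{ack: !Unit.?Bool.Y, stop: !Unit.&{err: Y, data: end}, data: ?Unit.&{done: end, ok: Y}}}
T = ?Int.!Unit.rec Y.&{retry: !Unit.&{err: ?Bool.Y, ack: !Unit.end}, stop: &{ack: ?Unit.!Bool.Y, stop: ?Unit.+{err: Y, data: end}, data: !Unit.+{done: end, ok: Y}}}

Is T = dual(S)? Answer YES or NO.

?Int vs ?Int  ✗ same direction on both sides — not dual

NO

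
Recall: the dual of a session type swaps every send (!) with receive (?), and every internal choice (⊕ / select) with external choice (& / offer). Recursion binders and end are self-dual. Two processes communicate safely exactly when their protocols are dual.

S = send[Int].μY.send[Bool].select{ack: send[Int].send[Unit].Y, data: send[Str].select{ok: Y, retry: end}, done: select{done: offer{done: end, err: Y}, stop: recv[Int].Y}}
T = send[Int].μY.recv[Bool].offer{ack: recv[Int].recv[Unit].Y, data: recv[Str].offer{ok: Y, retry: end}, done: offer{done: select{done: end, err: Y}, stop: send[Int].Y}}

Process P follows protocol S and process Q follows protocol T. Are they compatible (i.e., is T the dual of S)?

NO

send[Int] ‖ send[Int]  ✗ same direction on both sides — not dual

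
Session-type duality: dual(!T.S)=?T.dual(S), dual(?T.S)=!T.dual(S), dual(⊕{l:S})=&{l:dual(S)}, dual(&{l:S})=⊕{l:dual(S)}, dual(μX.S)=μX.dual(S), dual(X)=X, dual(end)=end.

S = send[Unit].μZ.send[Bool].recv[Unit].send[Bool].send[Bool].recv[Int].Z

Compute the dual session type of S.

send[Unit] = recv[Unit]
  μZ = μZ  (rec unchanged)
    send[Bool] = recv[Bool]
      recv[Unit] = send[Unit]
        send[Bool] = recv[Bool]
          send[Bool] = recv[Bool]
            recv[Int] = send[Int]
              Z self-dual

recv[Unit].μZ.recv[Bool].send[Unit].recv[Bool].recv[Bool].send[Int].Z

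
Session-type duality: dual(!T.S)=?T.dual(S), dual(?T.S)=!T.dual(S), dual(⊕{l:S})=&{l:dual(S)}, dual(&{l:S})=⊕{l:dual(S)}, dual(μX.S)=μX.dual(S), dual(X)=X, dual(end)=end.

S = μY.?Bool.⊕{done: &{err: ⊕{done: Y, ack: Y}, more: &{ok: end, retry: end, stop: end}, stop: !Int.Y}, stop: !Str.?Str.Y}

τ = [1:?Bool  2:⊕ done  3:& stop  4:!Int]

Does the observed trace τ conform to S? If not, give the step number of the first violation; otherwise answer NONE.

NONE

step 1: ?Bool  match  residual = ⊕{done: &{err: ⊕{done: μY.…, ack: μY.…}, more: &{ok: end, retry: end, stop: end}, stop: !Int.μY.…}, stop: !Str.?Str.μY.…}
step 2: ⊕ done  match  residual = &{err: ⊕{done: μY.…, ack: μY.…}, more: &{ok: end, retry: end, stop: end}, stop: !Int.μY.…}
step 3: & stop  match  residual = !Int.μY.…
step 4: !Int  match  residual = μY.…
all 4 steps conform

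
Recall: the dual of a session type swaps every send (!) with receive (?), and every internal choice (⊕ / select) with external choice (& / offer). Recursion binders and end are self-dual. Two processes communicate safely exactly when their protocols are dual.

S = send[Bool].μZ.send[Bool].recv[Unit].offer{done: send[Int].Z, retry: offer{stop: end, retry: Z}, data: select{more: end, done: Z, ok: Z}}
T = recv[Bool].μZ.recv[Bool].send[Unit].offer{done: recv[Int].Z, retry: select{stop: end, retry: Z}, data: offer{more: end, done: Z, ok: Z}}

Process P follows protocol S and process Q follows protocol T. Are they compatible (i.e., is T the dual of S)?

send[Bool] ‖ recv[Bool]  match
  μZ ‖ μZ  match (rec unchanged)
    send[Bool] ‖ recv[Bool]  match
      recv[Unit] ‖ send[Unit]  match
        offer{done,retry,data} ‖ offer{done,retry,data}  ✗ choice polarity not flipped — not dual

NO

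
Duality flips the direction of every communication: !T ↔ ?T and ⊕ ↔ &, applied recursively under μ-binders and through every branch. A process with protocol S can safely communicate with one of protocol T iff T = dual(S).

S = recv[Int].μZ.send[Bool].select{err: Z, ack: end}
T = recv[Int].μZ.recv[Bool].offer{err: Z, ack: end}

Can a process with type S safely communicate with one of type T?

NO

recv[Int] ‖ recv[Int]  ✗ same direction on both sides — not dual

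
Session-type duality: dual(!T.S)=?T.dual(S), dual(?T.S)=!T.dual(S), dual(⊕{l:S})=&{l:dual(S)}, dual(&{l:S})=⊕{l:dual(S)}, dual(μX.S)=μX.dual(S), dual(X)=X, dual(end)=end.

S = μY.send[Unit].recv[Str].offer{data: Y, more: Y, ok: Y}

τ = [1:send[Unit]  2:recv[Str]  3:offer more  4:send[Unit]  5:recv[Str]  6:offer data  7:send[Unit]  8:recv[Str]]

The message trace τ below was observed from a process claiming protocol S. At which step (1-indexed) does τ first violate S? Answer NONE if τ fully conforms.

[1] send[Unit]  ok  now at recv[Str].offer{data: μY.…, more: μY.…, ok: μY.…}
[2] recv[Str]  ok  now at offer{data: μY.…, more: μY.…, ok: μY.…}
[3] offer more  ok  now at μY.…
[4] send[Unit]  ok  now at recv[Str].offer{data: μY.…, more: μY.…, ok: μY.…}
[5] recv[Str]  ok  now at offer{data: μY.…, more: μY.…, ok: μY.…}
[6] offer data  ok  now at μY.…
[7] send[Unit]  ok  now at recv[Str].offer{data: μY.…, more: μY.…, ok: μY.…}
[8] recv[Str]  ok  now at offer{data: μY.…, more: μY.…, ok: μY.…}
all 8 steps conform

NONE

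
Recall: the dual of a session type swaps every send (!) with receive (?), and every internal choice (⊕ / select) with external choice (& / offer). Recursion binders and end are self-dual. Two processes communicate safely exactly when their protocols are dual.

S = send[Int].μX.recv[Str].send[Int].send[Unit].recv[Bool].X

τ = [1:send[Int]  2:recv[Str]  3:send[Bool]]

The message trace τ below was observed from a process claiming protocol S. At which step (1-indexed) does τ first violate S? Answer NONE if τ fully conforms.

step 1: send[Int]  ok  state: μX.…
step 2: recv[Str]  ok  state: send[Int].send[Unit].recv[Bool].μX.…
step 3: got send[Bool], protocol expects send[Int]  ✗

3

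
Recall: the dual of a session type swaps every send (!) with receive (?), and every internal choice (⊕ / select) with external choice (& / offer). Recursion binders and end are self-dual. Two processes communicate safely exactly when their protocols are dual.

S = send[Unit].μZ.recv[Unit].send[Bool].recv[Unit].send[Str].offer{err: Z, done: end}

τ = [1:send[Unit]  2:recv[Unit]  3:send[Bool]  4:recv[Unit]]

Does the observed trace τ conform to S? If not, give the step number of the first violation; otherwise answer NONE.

[1] send[Unit]  ok  residual = μZ.…
[2] recv[Unit]  ok  residual = send[Bool].recv[Unit].send[Str].offer{err: μZ.…, done: end}
[3] send[Bool]  ok  residual = recv[Unit].send[Str].offer{err: μZ.…, done: end}
[4] recv[Unit]  ok  residual = send[Str].offer{err: μZ.…, done: end}
all 4 steps conform

NONE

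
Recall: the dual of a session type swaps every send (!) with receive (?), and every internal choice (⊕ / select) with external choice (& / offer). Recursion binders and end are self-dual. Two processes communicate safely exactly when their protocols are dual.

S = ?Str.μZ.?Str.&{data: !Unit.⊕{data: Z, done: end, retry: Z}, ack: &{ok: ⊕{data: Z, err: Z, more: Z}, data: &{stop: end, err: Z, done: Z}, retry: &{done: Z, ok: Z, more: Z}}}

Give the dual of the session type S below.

!Str.μZ.!Str.⊕{data: ?Unit.&{data: Z, done: end, retry: Z}, ack: ⊕{ok: &{data: Z, err: Z, more: Z}, data: ⊕{stop: end, err: Z, done: Z}, retry: ⊕{done: Z, ok: Z, more: Z}}}

?Str ↦ !Str
  μZ ↦ μZ  (μ self-dual)
    ?Str ↦ !Str
      &{data,ack} ↦ ⊕{data,ack}  (external→internal)
        • data:
          !Unit ↦ ?Unit
            ⊕{data,done,retry} ↦ &{data,done,retry}  (select→offer)
              • data:
                Z ↦ Z
              • done:
                end ↦ end
              • retry:
                Z ↦ Z
        • ack:
          &{ok,data,retry} ↦ ⊕{ok,data,retry}  (external→internal)
            • ok:
              ⊕{data,err,more} ↦ &{data,err,more}  (select→offer)
                • data:
                  Z ↦ Z
                • err:
                  Z ↦ Z
                • more:
                  Z ↦ Z
            • data:
              &{stop,err,done} ↦ ⊕{stop,err,done}  (external→internal)
                • stop:
                  end ↦ end
                • err:
                  Z ↦ Z
                • done:
                  Z ↦ Z
            • retry:
              &{done,ok,more} ↦ ⊕{done,ok,more}  (external→internal)
                • done:
                  Z ↦ Z
                • ok:
                  Z ↦ Z
                • more:
                  Z ↦ Z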